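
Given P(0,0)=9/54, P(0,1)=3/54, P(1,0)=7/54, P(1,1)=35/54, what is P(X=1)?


P(X=1) = P(1,0)+P(1,1) = 7/54 + 35/54 = 42/54 = 7/9

7/9


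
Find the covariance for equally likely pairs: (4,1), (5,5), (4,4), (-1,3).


E[X]=3, E[Y]=13/4, E[XY]=21/2
Cov(X,Y) = E[XY] - E[X]E[Y] = 21/2 - 3*13/4 = 3/4

3/4


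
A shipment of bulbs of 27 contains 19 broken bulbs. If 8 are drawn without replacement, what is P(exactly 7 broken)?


P(X=7) = C(19,7)*C(8,1) / C(27,8)
= 50388*8 / 2220075
= 403104/2220075 = 10336/56925

10336/56925


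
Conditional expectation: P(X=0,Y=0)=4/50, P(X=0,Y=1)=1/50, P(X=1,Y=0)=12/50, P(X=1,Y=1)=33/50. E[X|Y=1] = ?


P(Y=1) = 34/50
E[X|Y=1] = (0*1 + 1*33)/34 = 33/34

33/34


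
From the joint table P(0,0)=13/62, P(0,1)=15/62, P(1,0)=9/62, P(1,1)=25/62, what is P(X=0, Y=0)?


Read from table: P(X=0, Y=0) = 13/62

13/62


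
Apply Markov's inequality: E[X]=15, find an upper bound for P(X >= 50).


Markov: P(X >= a) <= E[X]/a
P(X >= 50) <= 15/50 = 3/10

3/10


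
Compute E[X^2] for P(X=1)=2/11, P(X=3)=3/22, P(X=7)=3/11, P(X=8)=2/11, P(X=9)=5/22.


E[X^2] = sum(g(x)*P(x))
= 1*2/11 + 9*3/22 + 49*3/11 + 64*2/11 + 81*5/22
= 493/11

493/11


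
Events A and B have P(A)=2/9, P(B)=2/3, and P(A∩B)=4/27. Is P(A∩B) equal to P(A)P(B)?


P(A)*P(B) = 2/9*2/3 = 4/27
P(A∩B) = 4/27, which equals P(A)P(B), so independent

Yes, A and B are independent


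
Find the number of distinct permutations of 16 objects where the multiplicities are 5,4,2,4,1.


16! = 20922789888000
Denominator: 5!=120 * 4!=24 * 2!=2 * 4!=24 * 1!=1
Coefficient = 20922789888000 / 138240 = 151351200

151351200


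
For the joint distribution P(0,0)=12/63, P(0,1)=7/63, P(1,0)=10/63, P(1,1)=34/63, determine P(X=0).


P(X=0) = P(0,0)+P(0,1) = 12/63 + 7/63 = 19/63

19/63


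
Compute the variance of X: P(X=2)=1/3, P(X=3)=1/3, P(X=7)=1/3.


E[X] = 4, E[X^2] = 62/3
Var(X) = E[X^2] - (E[X])^2 = 62/3 - (4)^2 = 14/3

14/3


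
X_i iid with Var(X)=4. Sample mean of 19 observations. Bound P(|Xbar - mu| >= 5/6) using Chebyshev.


Var(Xbar) = Var(X)/n = 4/19
Chebyshev: P(|Xbar-mu| >= 5/6) <= Var(Xbar)/(5/6)^2 = (4/19)/(25/36) = 144/475

144/475


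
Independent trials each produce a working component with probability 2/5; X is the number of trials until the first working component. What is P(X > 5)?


P(X > 5) = P(first 5 trials all fail) = (1-p)^5 = (3/5)^5 = 243/3125

243/3125


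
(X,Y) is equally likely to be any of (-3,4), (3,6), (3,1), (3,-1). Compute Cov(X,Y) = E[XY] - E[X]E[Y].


E[X]=3/2, E[Y]=5/2, E[XY]=3/2
Cov(X,Y) = E[XY] - E[X]E[Y] = 3/2 - 3/2*5/2 = -9/4

-9/4


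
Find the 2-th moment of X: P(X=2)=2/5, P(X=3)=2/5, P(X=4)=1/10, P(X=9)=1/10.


E[X^2] = sum(x^2 * P(x))
= 4*2/5 + 9*2/5 + 16*1/10 + 81*1/10
= 149/10

149/10


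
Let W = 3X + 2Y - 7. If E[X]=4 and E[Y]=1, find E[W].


E[3X + 2Y - 7] = 3*E[X] + 2*E[Y] - 7
= (3)*(4) + (2)*(1) + (-7)
= 12 + 2 - 7 = 7

7


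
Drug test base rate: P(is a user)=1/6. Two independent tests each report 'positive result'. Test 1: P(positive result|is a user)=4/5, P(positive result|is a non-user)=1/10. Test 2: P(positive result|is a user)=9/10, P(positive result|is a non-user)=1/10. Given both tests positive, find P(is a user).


After test 1: P(+) = 4/5*1/6 + 1/10*5/6 = 13/60
P(B|+) = (2/15)/(13/60) = 8/13
After test 2 (use post1 as new prior): P(+) = 9/10*8/13 + 1/10*5/13 = 77/130
P(B|+,+) = (36/65)/(77/130) = 72/77

72/77


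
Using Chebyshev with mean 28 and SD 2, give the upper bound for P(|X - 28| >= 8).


k = 8/2 = 4
Chebyshev: P(|X-mu| >= k*sigma) <= 1/k^2 = 1/4^2 = 1/16

1/16


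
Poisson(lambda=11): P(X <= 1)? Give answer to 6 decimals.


P(X<=1) = e^(-11)*11^0/0! + e^(-11)*11^1/1!
≈ 0.0000167017 + 0.0001837187
= 0.0002004204
≈ 0.000200

0.000200


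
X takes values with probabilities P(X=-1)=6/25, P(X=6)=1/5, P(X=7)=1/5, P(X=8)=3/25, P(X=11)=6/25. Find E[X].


E[X] = sum(x * P(x))
= -1*6/25 + 6*1/5 + 7*1/5 + 8*3/25 + 11*6/25
= 149/25

149/25


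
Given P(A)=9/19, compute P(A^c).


P(A') = 1 - P(A) = 1 - 9/19 = 10/19

10/19


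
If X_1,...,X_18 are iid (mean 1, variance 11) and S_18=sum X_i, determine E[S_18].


E[S_n] = n*E[X_1] = 18*1 = 18

18


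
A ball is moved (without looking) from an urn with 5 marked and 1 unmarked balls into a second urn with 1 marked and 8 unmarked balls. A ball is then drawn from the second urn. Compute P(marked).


P(transfer marked) = 5/6; P(transfer unmarked) = 1/6
If marked transferred: Urn II has 2 marked of 10, so P(marked|marked moved) = 1/5
If unmarked transferred: Urn II has 1 marked of 10, so P(marked|unmarked moved) = 1/10
By total probability: P(marked) = 5/6*1/5 + 1/6*1/10 = 11/60

11/60


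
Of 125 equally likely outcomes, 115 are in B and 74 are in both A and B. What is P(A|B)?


P(A|B) = P(A∩B)/P(B) = (74/125)/(115/125) = 74/115

74/115


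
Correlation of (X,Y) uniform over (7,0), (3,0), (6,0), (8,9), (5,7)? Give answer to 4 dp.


Cov(X,Y) = 2.8400, Var(X) = 2.9600, Var(Y) = 15.7600
rho = Cov/(sqrt(VarX)*sqrt(VarY)) = 0.4158

0.4158


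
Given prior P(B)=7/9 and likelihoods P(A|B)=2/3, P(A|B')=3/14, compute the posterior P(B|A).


P(A) = P(A|B)P(B) + P(A|B')P(B') = 2/3*7/9 + 3/14*2/9 = 107/189
P(B|A) = P(A|B)P(B)/P(A) = (14/27)/(107/189) = 98/107

98/107


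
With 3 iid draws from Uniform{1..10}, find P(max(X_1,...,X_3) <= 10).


P(max <= 10) = P(all X_i <= 10) = (P(X_1 <= 10))^3
= (10/10)^3 = 1^3 = 1

1


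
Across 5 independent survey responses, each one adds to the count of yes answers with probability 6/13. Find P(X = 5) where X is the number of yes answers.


P(X=5) = C(5,5) * p^5 * (1-p)^0
= 1 * 7776/371293 * 1
= 7776/371293

7776/371293


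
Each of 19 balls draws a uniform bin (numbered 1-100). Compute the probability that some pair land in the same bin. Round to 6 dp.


P(all different) = prod((100-i)/100 for i=0..18) = 0.160987
P(at least one match) = 1 - 0.160987 = 0.839013

0.839013


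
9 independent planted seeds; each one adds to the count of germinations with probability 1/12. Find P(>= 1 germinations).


P(at least one) = 1 - P(none)
P(none) = (1 - 1/12)^9 = (11/12)^9 = 2357947691/5159780352
P(at least one) = 1 - 2357947691/5159780352 = 2801832661/5159780352

2801832661/5159780352


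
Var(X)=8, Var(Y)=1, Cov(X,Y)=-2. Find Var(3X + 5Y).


Var(3X + 5Y) = 3^2*Var(X) + 5^2*Var(Y) + 2*3*5*Cov(X,Y)
= 9*8 + 25*1 + 30*(-2)
= 72 + 25 - 60 = 37

37


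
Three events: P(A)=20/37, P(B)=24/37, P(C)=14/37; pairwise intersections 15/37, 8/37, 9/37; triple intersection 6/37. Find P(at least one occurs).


P(A∪B∪C) = P(A)+P(B)+P(C) - P(AB)-P(AC)-P(BC) + P(ABC)
= 20/37+24/37+14/37 - 15/37-8/37-9/37 + 6/37
= 32/37

32/37


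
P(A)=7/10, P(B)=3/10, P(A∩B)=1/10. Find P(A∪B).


P(A∪B) = P(A) + P(B) - P(A∩B)
= 7/10 + 3/10 - 1/10 = 9/10

9/10


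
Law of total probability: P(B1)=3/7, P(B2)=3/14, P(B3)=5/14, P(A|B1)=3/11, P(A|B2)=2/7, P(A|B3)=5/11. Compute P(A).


P(A) = P(A|B1)P(B1) + P(A|B2)P(B2) + P(A|B3)P(B3)
= 3/11*3/7 + 2/7*3/14 + 5/11*5/14
= 9/77 + 3/49 + 25/154 = 367/1078

367/1078


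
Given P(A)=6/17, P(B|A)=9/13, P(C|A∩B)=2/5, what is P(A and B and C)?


P(A∩B∩C) = P(A) * P(B|A) * P(C|A∩B)
= 6/17 * 9/13 * 2/5
= 54/221 * 2/5 = 108/1105

108/1105


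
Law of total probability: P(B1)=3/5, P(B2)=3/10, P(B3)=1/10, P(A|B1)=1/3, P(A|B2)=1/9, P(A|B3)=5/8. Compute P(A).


P(A) = P(A|B1)P(B1) + P(A|B2)P(B2) + P(A|B3)P(B3)
= 1/3*3/5 + 1/9*3/10 + 5/8*1/10
= 1/5 + 1/30 + 1/16 = 71/240

71/240


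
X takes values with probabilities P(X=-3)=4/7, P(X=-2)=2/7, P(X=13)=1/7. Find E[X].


E[X] = sum(x * P(x))
= -3*4/7 - 2*2/7 + 13*1/7
= -3/7

-3/7


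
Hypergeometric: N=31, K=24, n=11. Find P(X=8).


P(X=8) = C(24,8)*C(7,3) / C(31,11)
= 735471*35 / 84672315
= 25741485/84672315 = 3553/11687

3553/11687


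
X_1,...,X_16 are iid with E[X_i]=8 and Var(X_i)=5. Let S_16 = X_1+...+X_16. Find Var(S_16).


By independence, Var(S_n) = n*Var(X_1) = 16*5 = 80

80


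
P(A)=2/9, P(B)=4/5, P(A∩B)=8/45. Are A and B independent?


P(A)*P(B) = 2/9*4/5 = 8/45
P(A∩B) = 8/45, which equals P(A)P(B), so independent

Yes, A and B are independent


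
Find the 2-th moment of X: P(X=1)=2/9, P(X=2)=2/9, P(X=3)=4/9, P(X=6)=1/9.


E[X^2] = sum(x^2 * P(x))
= 1*2/9 + 4*2/9 + 9*4/9 + 36*1/9
= 82/9

82/9


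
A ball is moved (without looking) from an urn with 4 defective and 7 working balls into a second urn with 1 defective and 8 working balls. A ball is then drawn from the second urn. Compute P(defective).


P(transfer defective) = 4/11; P(transfer working) = 7/11
If defective transferred: Urn II has 2 defective of 10, so P(defective|defective moved) = 1/5
If working transferred: Urn II has 1 defective of 10, so P(defective|working moved) = 1/10
By total probability: P(defective) = 4/11*1/5 + 7/11*1/10 = 3/22

3/22


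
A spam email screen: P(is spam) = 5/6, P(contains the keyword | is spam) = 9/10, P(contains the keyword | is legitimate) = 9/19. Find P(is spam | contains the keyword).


P(A) = P(A|B)P(B) + P(A|B')P(B') = 9/10*5/6 + 9/19*1/6 = 63/76
P(B|A) = P(A|B)P(B)/P(A) = (3/4)/(63/76) = 19/21

19/21


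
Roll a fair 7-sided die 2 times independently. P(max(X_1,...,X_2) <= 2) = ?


P(max <= 2) = P(all X_i <= 2) = (P(X_1 <= 2))^2
= (2/7)^2 = 4/49

4/49


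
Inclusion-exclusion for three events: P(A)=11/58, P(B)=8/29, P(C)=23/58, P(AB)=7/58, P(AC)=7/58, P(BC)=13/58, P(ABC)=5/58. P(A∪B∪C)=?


P(A∪B∪C) = P(A)+P(B)+P(C) - P(AB)-P(AC)-P(BC) + P(ABC)
= 11/58+8/29+23/58 - 7/58-7/58-13/58 + 5/58
= 14/29

14/29


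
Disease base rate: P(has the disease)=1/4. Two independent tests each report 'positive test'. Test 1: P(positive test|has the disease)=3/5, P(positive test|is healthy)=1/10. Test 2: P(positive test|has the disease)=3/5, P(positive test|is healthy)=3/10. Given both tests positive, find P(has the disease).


After test 1: P(+) = 3/5*1/4 + 1/10*3/4 = 9/40
P(B|+) = (3/20)/(9/40) = 2/3
After test 2 (use post1 as new prior): P(+) = 3/5*2/3 + 3/10*1/3 = 1/2
P(B|+,+) = (2/5)/(1/2) = 4/5

4/5


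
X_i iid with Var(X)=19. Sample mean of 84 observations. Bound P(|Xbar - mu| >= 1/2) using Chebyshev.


Var(Xbar) = Var(X)/n = 19/84
Chebyshev: P(|Xbar-mu| >= 1/2) <= Var(Xbar)/(1/2)^2 = (19/84)/(1/4) = 19/21

19/21


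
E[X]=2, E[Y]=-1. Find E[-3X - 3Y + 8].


E[-3X - 3Y + 8] = -3*E[X] - 3*E[Y] + 8
= (-3)*(2) + (-3)*(-1) + (8)
= -6 + 3 + 8 = 5

5


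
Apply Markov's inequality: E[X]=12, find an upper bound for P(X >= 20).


Markov: P(X >= a) <= E[X]/a
P(X >= 20) <= 12/20 = 3/5

3/5


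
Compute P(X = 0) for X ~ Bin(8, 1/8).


P(X=0) = C(8,0) * p^0 * (1-p)^8
= 1 * 1 * 5764801/16777216
= 5764801/16777216

5764801/16777216


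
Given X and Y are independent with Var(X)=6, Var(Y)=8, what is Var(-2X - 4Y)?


Independence => Cov(X,Y)=0
Var(-2X - 4Y) = (-2)^2*Var(X) + (-4)^2*Var(Y)
= 4*6 + 16*8 = 152

152


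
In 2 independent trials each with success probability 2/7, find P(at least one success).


P(at least one) = 1 - P(none)
P(none) = (1 - 2/7)^2 = (5/7)^2 = 25/49
P(at least one) = 1 - 25/49 = 24/49

24/49


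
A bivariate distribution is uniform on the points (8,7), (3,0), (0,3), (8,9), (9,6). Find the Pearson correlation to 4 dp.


Cov(X,Y) = 8.4000, Var(X) = 12.2400, Var(Y) = 10.0000
rho = Cov/(sqrt(VarX)*sqrt(VarY)) = 0.7593

0.7593


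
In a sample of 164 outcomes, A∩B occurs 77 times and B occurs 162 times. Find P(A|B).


P(A|B) = P(A∩B)/P(B) = (77/164)/(162/164) = 77/162

77/162


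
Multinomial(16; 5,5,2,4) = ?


16! = 20922789888000
Denominator: 5!=120 * 5!=120 * 2!=2 * 4!=24
Coefficient = 20922789888000 / 691200 = 30270240

30270240


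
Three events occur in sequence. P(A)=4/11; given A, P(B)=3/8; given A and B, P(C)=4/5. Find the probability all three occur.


P(A∩B∩C) = P(A) * P(B|A) * P(C|A∩B)
= 4/11 * 3/8 * 4/5
= 3/22 * 4/5 = 6/55

6/55


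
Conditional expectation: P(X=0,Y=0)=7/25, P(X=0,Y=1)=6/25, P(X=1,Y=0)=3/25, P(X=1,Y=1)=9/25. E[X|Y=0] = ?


P(Y=0) = 10/25
E[X|Y=0] = (0*7 + 1*3)/10 = 3/10

3/10


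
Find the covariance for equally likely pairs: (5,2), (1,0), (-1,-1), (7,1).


E[X]=3, E[Y]=1/2, E[XY]=9/2
Cov(X,Y) = E[XY] - E[X]E[Y] = 9/2 - 3*1/2 = 3

3


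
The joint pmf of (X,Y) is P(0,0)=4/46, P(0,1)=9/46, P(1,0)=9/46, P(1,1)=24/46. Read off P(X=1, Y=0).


Read from table: P(X=1, Y=0) = 9/46

9/46


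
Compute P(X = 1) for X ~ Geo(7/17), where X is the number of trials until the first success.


P(X=1) = (1-p)^0 * p = (10/17)^0 * 7/17
= 1 * 7/17 = 7/17

7/17


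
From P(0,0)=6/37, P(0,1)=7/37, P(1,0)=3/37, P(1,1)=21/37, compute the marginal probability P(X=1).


P(X=1) = P(1,0)+P(1,1) = 3/37 + 21/37 = 24/37

24/37


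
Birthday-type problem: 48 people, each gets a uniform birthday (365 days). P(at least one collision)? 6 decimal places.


P(all different) = prod((365-i)/365 for i=0..47) = 0.039402
P(at least one match) = 1 - 0.039402 = 0.960598

0.960598


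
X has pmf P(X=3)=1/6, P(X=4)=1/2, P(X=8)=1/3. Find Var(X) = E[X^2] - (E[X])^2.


E[X] = 31/6, E[X^2] = 185/6
Var(X) = E[X^2] - (E[X])^2 = 185/6 - (31/6)^2 = 149/36

149/36


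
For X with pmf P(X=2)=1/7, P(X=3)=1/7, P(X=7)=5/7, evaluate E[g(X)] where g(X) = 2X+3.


E[2X+3] = sum(g(x)*P(x))
= 7*1/7 + 9*1/7 + 17*5/7
= 101/7

101/7


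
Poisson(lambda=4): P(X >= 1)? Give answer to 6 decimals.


P(X>=1) = 1 - P(X<=0) = 1 - (e^(-4)*4^0/0!)
≈ 1 - 0.0183156389 = 0.9816843611
≈ 0.981684

0.981684


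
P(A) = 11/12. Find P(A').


P(A') = 1 - P(A) = 1 - 11/12 = 1/12

1/12


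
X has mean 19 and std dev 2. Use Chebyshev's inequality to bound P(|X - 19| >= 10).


k = 10/2 = 5
Chebyshev: P(|X-mu| >= k*sigma) <= 1/k^2 = 1/5^2 = 1/25

1/25


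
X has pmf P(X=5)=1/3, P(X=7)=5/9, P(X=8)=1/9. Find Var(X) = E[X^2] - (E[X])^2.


E[X] = 58/9, E[X^2] = 128/3
Var(X) = E[X^2] - (E[X])^2 = 128/3 - (58/9)^2 = 92/81

92/81


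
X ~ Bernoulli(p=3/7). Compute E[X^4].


For Bernoulli: X in {0,1}
E[X^4] = 0^4*(1-3/7) + 1^4*3/7 = 3/7

3/7


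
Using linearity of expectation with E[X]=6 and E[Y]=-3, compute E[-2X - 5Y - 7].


E[-2X - 5Y - 7] = -2*E[X] - 5*E[Y] - 7
= (-2)*(6) + (-5)*(-3) + (-7)
= -12 + 15 - 7 = -4

-4


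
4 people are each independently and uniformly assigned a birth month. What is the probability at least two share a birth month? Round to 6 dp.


P(all different) = prod((12-i)/12 for i=0..3) = 0.572917
P(at least one match) = 1 - 0.572917 = 0.427083

0.427083


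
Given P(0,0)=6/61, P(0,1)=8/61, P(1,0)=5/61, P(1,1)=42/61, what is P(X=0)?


P(X=0) = P(0,0)+P(0,1) = 6/61 + 8/61 = 14/61

14/61


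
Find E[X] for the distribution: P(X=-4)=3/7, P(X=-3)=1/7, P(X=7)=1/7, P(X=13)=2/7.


E[X] = sum(x * P(x))
= -4*3/7 - 3*1/7 + 7*1/7 + 13*2/7
= 18/7

18/7


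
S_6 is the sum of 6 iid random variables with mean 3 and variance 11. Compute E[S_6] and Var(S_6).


E[S_n] = n*mu = 6*3 = 18
Var(S_n) = n*sigma^2 = 6*11 = 66

E[S_6]=18, Var(S_6)=66


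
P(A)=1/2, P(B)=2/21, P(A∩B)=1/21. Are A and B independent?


P(A)*P(B) = 1/2*2/21 = 1/21
P(A∩B) = 1/21, which equals P(A)P(B), so independent

Yes, A and B are independent


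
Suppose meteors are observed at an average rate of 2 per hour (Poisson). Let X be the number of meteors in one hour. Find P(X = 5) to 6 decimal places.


P(X=5) = e^(-2) * 2^5 / 5!
≈ 0.1353352832 * 32 / 120
≈ 0.036089

0.036089


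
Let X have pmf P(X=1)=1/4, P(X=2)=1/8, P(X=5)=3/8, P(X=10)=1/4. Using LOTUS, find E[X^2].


E[X^2] = sum(g(x)*P(x))
= 1*1/4 + 4*1/8 + 25*3/8 + 100*1/4
= 281/8

281/8


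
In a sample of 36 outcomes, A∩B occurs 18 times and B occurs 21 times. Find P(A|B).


P(A|B) = P(A∩B)/P(B) = (18/36)/(21/36) = 18/21 = 6/7

6/7


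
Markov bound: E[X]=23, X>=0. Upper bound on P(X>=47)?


Markov: P(X >= a) <= E[X]/a
P(X >= 47) <= 23/47

23/47


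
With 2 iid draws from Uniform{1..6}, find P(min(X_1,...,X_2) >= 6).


P(min >= 6) = P(all X_i >= 6) = (P(X_1 >= 6))^2
= (1/6)^2 = 1/36

1/36


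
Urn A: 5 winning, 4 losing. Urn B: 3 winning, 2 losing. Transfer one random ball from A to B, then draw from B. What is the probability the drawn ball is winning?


P(transfer winning) = 5/9; P(transfer losing) = 4/9
If winning transferred: Urn II has 4 winning of 6, so P(winning|winning moved) = 2/3
If losing transferred: Urn II has 3 winning of 6, so P(winning|losing moved) = 1/2
By total probability: P(winning) = 5/9*2/3 + 4/9*1/2 = 16/27

16/27


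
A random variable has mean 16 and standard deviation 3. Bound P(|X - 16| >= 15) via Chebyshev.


k = 15/3 = 5
Chebyshev: P(|X-mu| >= k*sigma) <= 1/k^2 = 1/5^2 = 1/25

1/25


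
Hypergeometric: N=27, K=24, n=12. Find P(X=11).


P(X=11) = C(24,11)*C(3,1) / C(27,12)
= 2496144*3 / 17383860
= 7488432/17383860 = 28/65

28/65


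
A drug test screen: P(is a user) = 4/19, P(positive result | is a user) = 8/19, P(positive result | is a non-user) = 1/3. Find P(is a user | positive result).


P(A) = P(A|B)P(B) + P(A|B')P(B') = 8/19*4/19 + 1/3*15/19 = 127/361
P(B|A) = P(A|B)P(B)/P(A) = (32/361)/(127/361) = 32/127

32/127


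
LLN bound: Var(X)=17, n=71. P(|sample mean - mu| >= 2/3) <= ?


Var(Xbar) = Var(X)/n = 17/71
Chebyshev: P(|Xbar-mu| >= 2/3) <= Var(Xbar)/(2/3)^2 = (17/71)/(4/9) = 153/284

153/284


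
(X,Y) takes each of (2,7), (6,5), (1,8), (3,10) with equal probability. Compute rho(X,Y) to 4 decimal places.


Cov(X,Y) = -2.0000, Var(X) = 3.5000, Var(Y) = 3.2500
rho = Cov/(sqrt(VarX)*sqrt(VarY)) = -0.5930

-0.5930


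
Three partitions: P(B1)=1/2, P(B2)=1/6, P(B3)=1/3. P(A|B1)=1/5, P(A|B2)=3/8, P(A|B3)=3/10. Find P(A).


P(A) = P(A|B1)P(B1) + P(A|B2)P(B2) + P(A|B3)P(B3)
= 1/5*1/2 + 3/8*1/6 + 3/10*1/3
= 1/10 + 1/16 + 1/10 = 21/80

21/80


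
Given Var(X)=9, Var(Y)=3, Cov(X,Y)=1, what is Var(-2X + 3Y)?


Var(-2X + 3Y) = (-2)^2*Var(X) + 3^2*Var(Y) + 2*(-2)*3*Cov(X,Y)
= 4*9 + 9*3 - 12*1
= 36 + 27 - 12 = 51

51


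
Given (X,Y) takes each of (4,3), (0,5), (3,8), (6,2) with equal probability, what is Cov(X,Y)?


E[X]=13/4, E[Y]=9/2, E[XY]=12
Cov(X,Y) = E[XY] - E[X]E[Y] = 12 - 13/4*9/2 = -21/8

-21/8


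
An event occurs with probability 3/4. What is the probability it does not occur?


P(A') = 1 - P(A) = 1 - 3/4 = 1/4

1/4


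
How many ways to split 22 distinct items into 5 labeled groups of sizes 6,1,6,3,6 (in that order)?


22! = 1124000727777607680000
Denominator: 6!=720 * 1!=1 * 6!=720 * 3!=6 * 6!=720
Coefficient = 1124000727777607680000 / 2239488000 = 501900759360

501900759360


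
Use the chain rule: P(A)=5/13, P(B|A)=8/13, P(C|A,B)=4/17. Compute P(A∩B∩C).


P(A∩B∩C) = P(A) * P(B|A) * P(C|A∩B)
= 5/13 * 8/13 * 4/17
= 40/169 * 4/17 = 160/2873

160/2873


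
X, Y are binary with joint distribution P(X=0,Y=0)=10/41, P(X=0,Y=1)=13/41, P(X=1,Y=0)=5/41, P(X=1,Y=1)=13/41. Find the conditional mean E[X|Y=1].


P(Y=1) = 26/41
E[X|Y=1] = (0*13 + 1*13)/26 = 13/26 = 1/2

1/2


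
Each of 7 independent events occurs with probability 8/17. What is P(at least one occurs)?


P(at least one) = 1 - P(none)
P(none) = (1 - 8/17)^7 = (9/17)^7 = 4782969/410338673
P(at least one) = 1 - 4782969/410338673 = 405555704/410338673

405555704/410338673


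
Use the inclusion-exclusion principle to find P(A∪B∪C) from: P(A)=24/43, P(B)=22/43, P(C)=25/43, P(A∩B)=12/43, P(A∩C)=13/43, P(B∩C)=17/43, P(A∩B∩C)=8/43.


P(A∪B∪C) = P(A)+P(B)+P(C) - P(AB)-P(AC)-P(BC) + P(ABC)
= 24/43+22/43+25/43 - 12/43-13/43-17/43 + 8/43
= 37/43

37/43


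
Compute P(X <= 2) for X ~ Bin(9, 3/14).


P(X<=2) = P(X=0) + P(X=1) + P(X=2)
= 2357947691/20661046784 + 5787689787/20661046784 + 1578460851/5165261696
= 1032820063/1475789056

1032820063/1475789056


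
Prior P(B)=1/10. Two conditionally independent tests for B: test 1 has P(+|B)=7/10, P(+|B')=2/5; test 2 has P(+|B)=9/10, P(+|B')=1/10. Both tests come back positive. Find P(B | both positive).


After test 1: P(+) = 7/10*1/10 + 2/5*9/10 = 43/100
P(B|+) = (7/100)/(43/100) = 7/43
After test 2 (use post1 as new prior): P(+) = 9/10*7/43 + 1/10*36/43 = 99/430
P(B|+,+) = (63/430)/(99/430) = 7/11

7/11


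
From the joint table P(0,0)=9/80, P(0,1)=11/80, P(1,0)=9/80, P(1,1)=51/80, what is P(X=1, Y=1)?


Read from table: P(X=1, Y=1) = 51/80

51/80


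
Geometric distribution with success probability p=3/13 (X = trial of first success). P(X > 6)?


P(X > 6) = P(first 6 trials all fail) = (1-p)^6 = (10/13)^6 = 1000000/4826809

1000000/4826809


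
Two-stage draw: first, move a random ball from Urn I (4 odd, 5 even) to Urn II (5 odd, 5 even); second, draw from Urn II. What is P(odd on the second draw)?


P(transfer odd) = 4/9; P(transfer even) = 5/9
If odd transferred: Urn II has 6 odd of 11, so P(odd|odd moved) = 6/11
If even transferred: Urn II has 5 odd of 11, so P(odd|even moved) = 5/11
By total probability: P(odd) = 4/9*6/11 + 5/9*5/11 = 49/99

49/99


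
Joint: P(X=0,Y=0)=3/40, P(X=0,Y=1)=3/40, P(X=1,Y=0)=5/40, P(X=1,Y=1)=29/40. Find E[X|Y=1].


P(Y=1) = 32/40
E[X|Y=1] = (0*3 + 1*29)/32 = 29/32

29/32


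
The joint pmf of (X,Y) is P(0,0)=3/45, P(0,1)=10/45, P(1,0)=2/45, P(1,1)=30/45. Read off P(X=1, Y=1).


Read from table: P(X=1, Y=1) = 30/45 = 2/3

2/3


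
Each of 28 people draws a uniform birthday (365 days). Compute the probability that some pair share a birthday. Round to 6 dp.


P(all different) = prod((365-i)/365 for i=0..27) = 0.345539
P(at least one match) = 1 - 0.345539 = 0.654461

0.654461


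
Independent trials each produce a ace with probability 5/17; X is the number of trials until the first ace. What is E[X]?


For geometric (trials until first success), E[X] = 1/p = 1/(5/17) = 17/5

17/5


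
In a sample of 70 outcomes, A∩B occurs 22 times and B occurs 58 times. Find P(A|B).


P(A|B) = P(A∩B)/P(B) = (22/70)/(58/70) = 22/58 = 11/29

11/29


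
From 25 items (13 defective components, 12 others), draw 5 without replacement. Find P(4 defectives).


P(X=4) = C(13,4)*C(12,1) / C(25,5)
= 715*12 / 53130
= 8580/53130 = 26/161

26/161


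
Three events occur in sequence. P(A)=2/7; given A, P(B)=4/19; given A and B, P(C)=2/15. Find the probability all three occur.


P(A∩B∩C) = P(A) * P(B|A) * P(C|A∩B)
= 2/7 * 4/19 * 2/15
= 8/133 * 2/15 = 16/1995

16/1995


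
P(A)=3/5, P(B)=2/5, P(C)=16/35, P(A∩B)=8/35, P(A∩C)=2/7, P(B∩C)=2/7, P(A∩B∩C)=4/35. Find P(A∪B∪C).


P(A∪B∪C) = P(A)+P(B)+P(C) - P(AB)-P(AC)-P(BC) + P(ABC)
= 3/5+2/5+16/35 - 8/35-2/7-2/7 + 4/35
= 27/35

27/35


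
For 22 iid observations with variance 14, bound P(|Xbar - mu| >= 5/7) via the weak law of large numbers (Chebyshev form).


Var(Xbar) = Var(X)/n = 14/22
Chebyshev: P(|Xbar-mu| >= 5/7) <= Var(Xbar)/(5/7)^2 = (7/11)/(25/49) = 343/275
Bound exceeds 1, so trivial bound: 1

1


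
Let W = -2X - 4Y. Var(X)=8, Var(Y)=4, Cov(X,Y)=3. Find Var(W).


Var(-2X - 4Y) = (-2)^2*Var(X) + (-4)^2*Var(Y) + 2*(-2)*(-4)*Cov(X,Y)
= 4*8 + 16*4 + 16*3
= 32 + 64 + 48 = 144

144


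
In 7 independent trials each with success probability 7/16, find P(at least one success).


P(at least one) = 1 - P(none)
P(none) = (1 - 7/16)^7 = (9/16)^7 = 4782969/268435456
P(at least one) = 1 - 4782969/268435456 = 263652487/268435456

263652487/268435456


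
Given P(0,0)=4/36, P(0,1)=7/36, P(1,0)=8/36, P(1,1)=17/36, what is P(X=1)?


P(X=1) = P(1,0)+P(1,1) = 8/36 + 17/36 = 25/36

25/36


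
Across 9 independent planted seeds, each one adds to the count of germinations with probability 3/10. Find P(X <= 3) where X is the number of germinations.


P(X<=3) = P(X=0) + P(X=1) + P(X=2) + P(X=3)
= 40353607/1000000000 + 155649627/1000000000 + 66706983/250000000 + 66706983/250000000
= 364829549/500000000

364829549/500000000


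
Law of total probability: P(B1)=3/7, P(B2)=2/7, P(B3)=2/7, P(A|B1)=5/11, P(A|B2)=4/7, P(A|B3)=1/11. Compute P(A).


P(A) = P(A|B1)P(B1) + P(A|B2)P(B2) + P(A|B3)P(B3)
= 5/11*3/7 + 4/7*2/7 + 1/11*2/7
= 15/77 + 8/49 + 2/77 = 207/539

207/539


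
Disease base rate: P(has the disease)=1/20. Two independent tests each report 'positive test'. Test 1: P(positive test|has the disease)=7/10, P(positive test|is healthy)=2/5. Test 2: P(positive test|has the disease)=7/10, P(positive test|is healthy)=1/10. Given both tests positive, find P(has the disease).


After test 1: P(+) = 7/10*1/20 + 2/5*19/20 = 83/200
P(B|+) = (7/200)/(83/200) = 7/83
After test 2 (use post1 as new prior): P(+) = 7/10*7/83 + 1/10*76/83 = 25/166
P(B|+,+) = (49/830)/(25/166) = 49/125

49/125


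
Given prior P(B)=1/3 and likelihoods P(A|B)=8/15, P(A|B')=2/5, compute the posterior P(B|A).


P(A) = P(A|B)P(B) + P(A|B')P(B') = 8/15*1/3 + 2/5*2/3 = 4/9
P(B|A) = P(A|B)P(B)/P(A) = (8/45)/(4/9) = 2/5

2/5


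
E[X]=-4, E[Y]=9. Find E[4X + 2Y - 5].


E[4X + 2Y - 5] = 4*E[X] + 2*E[Y] - 5
= (4)*(-4) + (2)*(9) + (-5)
= -16 + 18 - 5 = -3

-3


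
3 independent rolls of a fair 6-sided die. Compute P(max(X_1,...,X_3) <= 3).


P(max <= 3) = P(all X_i <= 3) = (P(X_1 <= 3))^3
= (3/6)^3 = (1/2)^3 = 1/8

1/8


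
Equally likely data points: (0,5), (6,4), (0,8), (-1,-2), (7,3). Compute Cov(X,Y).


E[X]=12/5, E[Y]=18/5, E[XY]=47/5
Cov(X,Y) = E[XY] - E[X]E[Y] = 47/5 - 12/5*18/5 = 19/25

19/25


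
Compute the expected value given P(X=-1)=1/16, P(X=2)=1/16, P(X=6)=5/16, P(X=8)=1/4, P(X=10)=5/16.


E[X] = sum(x * P(x))
= -1*1/16 + 2*1/16 + 6*5/16 + 8*1/4 + 10*5/16
= 113/16

113/16


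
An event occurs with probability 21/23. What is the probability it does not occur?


P(A') = 1 - P(A) = 1 - 21/23 = 2/23

2/23


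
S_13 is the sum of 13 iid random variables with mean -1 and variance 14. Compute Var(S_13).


By independence, Var(S_n) = n*Var(X_1) = 13*14 = 182

182


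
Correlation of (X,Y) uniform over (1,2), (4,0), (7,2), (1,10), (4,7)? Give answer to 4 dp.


Cov(X,Y) = -3.4800, Var(X) = 5.0400, Var(Y) = 13.7600
rho = Cov/(sqrt(VarX)*sqrt(VarY)) = -0.4179

-0.4179


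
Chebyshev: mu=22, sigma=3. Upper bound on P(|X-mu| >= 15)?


k = 15/3 = 5
Chebyshev: P(|X-mu| >= k*sigma) <= 1/k^2 = 1/5^2 = 1/25

1/25


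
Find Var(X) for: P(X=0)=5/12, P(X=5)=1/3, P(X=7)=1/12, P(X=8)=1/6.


E[X] = 43/12, E[X^2] = 277/12
Var(X) = E[X^2] - (E[X])^2 = 277/12 - (43/12)^2 = 1475/144

1475/144


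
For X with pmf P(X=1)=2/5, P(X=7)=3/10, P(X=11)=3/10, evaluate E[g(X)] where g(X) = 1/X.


E[1/X] = sum(g(x)*P(x))
= 1*2/5 + 1/7*3/10 + 1/11*3/10
= 181/385

181/385


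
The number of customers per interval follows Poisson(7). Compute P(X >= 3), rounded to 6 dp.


P(X>=3) = 1 - P(X<=2) = 1 - (e^(-7)*7^0/0! + e^(-7)*7^1/1! + e^(-7)*7^2/2!)
≈ 1 - (0.0009118820 + 0.0063831738 + 0.0223411082)
= 1 - 0.0296361640 = 0.9703638360
≈ 0.970364

0.970364


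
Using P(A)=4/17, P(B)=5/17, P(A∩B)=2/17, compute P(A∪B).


P(A∪B) = P(A) + P(B) - P(A∩B)
= 4/17 + 5/17 - 2/17 = 7/17

7/17


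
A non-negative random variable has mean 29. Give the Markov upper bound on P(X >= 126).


Markov: P(X >= a) <= E[X]/a
P(X >= 126) <= 29/126

29/126


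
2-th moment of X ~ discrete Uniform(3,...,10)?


E[X^2] = (1/8) * sum(x^2 for x=3..10)
= 380/8 = 95/2

95/2


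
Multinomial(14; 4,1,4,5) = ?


14! = 87178291200
Denominator: 4!=24 * 1!=1 * 4!=24 * 5!=120
Coefficient = 87178291200 / 69120 = 1261260

1261260


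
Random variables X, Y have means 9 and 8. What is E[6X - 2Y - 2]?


E[6X - 2Y - 2] = 6*E[X] - 2*E[Y] - 2
= (6)*(9) + (-2)*(8) + (-2)
= 54 - 16 - 2 = 36

36


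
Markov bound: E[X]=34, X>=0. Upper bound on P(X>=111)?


Markov: P(X >= a) <= E[X]/a
P(X >= 111) <= 34/111

34/111


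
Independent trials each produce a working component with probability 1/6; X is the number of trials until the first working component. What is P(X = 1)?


P(X=1) = (1-p)^0 * p = (5/6)^0 * 1/6
= 1 * 1/6 = 1/6

1/6


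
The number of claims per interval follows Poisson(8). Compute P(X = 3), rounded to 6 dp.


P(X=3) = e^(-8) * 8^3 / 3!
≈ 0.0003354626279 * 512 / 6
≈ 0.028626

0.028626


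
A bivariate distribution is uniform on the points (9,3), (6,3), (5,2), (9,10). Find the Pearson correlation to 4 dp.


Cov(X,Y) = 3.6250, Var(X) = 3.1875, Var(Y) = 10.2500
rho = Cov/(sqrt(VarX)*sqrt(VarY)) = 0.6342

0.6342


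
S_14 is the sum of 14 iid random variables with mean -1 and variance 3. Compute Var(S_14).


By independence, Var(S_n) = n*Var(X_1) = 14*3 = 42

42


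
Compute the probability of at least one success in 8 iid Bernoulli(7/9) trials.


P(at least one) = 1 - P(none)
P(none) = (1 - 7/9)^8 = (2/9)^8 = 256/43046721
P(at least one) = 1 - 256/43046721 = 43046465/43046721

43046465/43046721


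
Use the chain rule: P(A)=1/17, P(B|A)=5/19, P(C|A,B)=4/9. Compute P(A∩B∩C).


P(A∩B∩C) = P(A) * P(B|A) * P(C|A∩B)
= 1/17 * 5/19 * 4/9
= 5/323 * 4/9 = 20/2907

20/2907


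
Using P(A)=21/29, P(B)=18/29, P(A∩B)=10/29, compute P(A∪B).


P(A∪B) = P(A) + P(B) - P(A∩B)
= 21/29 + 18/29 - 10/29 = 1

1


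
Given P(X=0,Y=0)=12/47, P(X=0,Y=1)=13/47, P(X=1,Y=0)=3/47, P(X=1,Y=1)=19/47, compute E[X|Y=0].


P(Y=0) = 15/47
E[X|Y=0] = (0*12 + 1*3)/15 = 3/15 = 1/5

1/5


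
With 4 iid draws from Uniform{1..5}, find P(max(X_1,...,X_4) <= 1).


P(max <= 1) = P(all X_i <= 1) = (P(X_1 <= 1))^4
= (1/5)^4 = 1/625

1/625


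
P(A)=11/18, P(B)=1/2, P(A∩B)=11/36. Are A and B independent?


P(A)*P(B) = 11/18*1/2 = 11/36
P(A∩B) = 11/36, which equals P(A)P(B), so independent

Yes, A and B are independent


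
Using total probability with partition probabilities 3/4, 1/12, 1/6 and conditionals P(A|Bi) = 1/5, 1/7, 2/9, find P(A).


P(A) = P(A|B1)P(B1) + P(A|B2)P(B2) + P(A|B3)P(B3)
= 1/5*3/4 + 1/7*1/12 + 2/9*1/6
= 3/20 + 1/84 + 1/27 = 188/945

188/945


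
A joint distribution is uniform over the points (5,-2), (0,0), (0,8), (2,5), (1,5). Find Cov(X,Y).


E[X]=8/5, E[Y]=16/5, E[XY]=1
Cov(X,Y) = E[XY] - E[X]E[Y] = 1 - 8/5*16/5 = -103/25

-103/25


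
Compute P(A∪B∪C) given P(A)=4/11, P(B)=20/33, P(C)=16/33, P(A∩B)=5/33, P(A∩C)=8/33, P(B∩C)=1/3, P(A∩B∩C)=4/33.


P(A∪B∪C) = P(A)+P(B)+P(C) - P(AB)-P(AC)-P(BC) + P(ABC)
= 4/11+20/33+16/33 - 5/33-8/33-1/3 + 4/33
= 28/33

28/33


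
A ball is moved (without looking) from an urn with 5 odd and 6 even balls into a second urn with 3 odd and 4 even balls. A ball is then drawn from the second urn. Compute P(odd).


P(transfer odd) = 5/11; P(transfer even) = 6/11
If odd transferred: Urn II has 4 odd of 8, so P(odd|odd moved) = 1/2
If even transferred: Urn II has 3 odd of 8, so P(odd|even moved) = 3/8
By total probability: P(odd) = 5/11*1/2 + 6/11*3/8 = 19/44

19/44


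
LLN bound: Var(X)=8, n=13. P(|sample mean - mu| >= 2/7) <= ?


Var(Xbar) = Var(X)/n = 8/13
Chebyshev: P(|Xbar-mu| >= 2/7) <= Var(Xbar)/(2/7)^2 = (8/13)/(4/49) = 98/13
Bound exceeds 1, so trivial bound: 1

1


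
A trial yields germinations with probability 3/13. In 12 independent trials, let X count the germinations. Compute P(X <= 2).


P(X<=2) = P(X=0) + P(X=1) + P(X=2)
= 1000000000000/23298085122481 + 3600000000000/23298085122481 + 5940000000000/23298085122481
= 10540000000000/23298085122481

10540000000000/23298085122481


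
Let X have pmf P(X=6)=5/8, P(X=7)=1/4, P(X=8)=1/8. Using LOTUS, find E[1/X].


E[1/X] = sum(g(x)*P(x))
= 1/6*5/8 + 1/7*1/4 + 1/8*1/8
= 209/1344

209/1344


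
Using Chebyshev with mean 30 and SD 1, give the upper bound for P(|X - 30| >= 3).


k = 3/1 = 3
Chebyshev: P(|X-mu| >= k*sigma) <= 1/k^2 = 1/3^2 = 1/9

1/9


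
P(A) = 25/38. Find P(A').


P(A') = 1 - P(A) = 1 - 25/38 = 13/38

13/38


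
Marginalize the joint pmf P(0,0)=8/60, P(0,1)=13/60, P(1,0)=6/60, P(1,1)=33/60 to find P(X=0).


P(X=0) = P(0,0)+P(0,1) = 8/60 + 13/60 = 21/60 = 7/20

7/20


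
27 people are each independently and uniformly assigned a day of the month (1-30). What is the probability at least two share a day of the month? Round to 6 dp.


P(all different) = prod((30-i)/30 for i=0..26) = 0.000000
P(at least one match) = 1 - 0.000000 = 1.000000

1.000000


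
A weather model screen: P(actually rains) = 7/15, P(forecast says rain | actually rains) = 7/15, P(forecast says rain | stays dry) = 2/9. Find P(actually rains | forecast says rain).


P(A) = P(A|B)P(B) + P(A|B')P(B') = 7/15*7/15 + 2/9*8/15 = 227/675
P(B|A) = P(A|B)P(B)/P(A) = (49/225)/(227/675) = 147/227

147/227


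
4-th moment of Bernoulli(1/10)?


For Bernoulli: X in {0,1}
E[X^4] = 0^4*(1-1/10) + 1^4*1/10 = 1/10

1/10


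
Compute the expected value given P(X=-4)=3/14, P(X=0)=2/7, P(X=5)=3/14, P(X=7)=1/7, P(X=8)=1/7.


E[X] = sum(x * P(x))
= -4*3/14 + 0*2/7 + 5*3/14 + 7*1/7 + 8*1/7
= 33/14

33/14


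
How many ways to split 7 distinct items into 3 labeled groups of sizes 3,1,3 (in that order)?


7! = 5040
Denominator: 3!=6 * 1!=1 * 3!=6
Coefficient = 5040 / 36 = 140

140


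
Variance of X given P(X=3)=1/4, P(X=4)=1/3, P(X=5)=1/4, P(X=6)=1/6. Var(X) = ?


E[X] = 13/3, E[X^2] = 119/6
Var(X) = E[X^2] - (E[X])^2 = 119/6 - (13/3)^2 = 19/18

19/18


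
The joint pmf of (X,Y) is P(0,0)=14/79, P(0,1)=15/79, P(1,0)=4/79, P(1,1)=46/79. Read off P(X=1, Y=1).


Read from table: P(X=1, Y=1) = 46/79

46/79


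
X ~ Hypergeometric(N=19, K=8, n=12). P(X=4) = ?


P(X=4) = C(8,4)*C(11,8) / C(19,12)
= 70*165 / 50388
= 11550/50388 = 1925/8398

1925/8398


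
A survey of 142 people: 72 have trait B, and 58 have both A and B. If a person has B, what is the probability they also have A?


P(A|B) = P(A∩B)/P(B) = (58/142)/(72/142) = 58/72 = 29/36

29/36


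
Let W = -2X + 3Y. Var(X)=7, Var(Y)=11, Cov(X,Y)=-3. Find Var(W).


Var(-2X + 3Y) = (-2)^2*Var(X) + 3^2*Var(Y) + 2*(-2)*3*Cov(X,Y)
= 4*7 + 9*11 - 12*(-3)
= 28 + 99 + 36 = 163

163


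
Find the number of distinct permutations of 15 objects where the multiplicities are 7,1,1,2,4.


15! = 1307674368000
Denominator: 7!=5040 * 1!=1 * 1!=1 * 2!=2 * 4!=24
Coefficient = 1307674368000 / 241920 = 5405400

5405400


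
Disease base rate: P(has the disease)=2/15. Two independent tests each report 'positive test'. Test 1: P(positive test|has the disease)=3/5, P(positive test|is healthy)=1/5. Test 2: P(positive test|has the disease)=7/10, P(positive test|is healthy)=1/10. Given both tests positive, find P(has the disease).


After test 1: P(+) = 3/5*2/15 + 1/5*13/15 = 19/75
P(B|+) = (2/25)/(19/75) = 6/19
After test 2 (use post1 as new prior): P(+) = 7/10*6/19 + 1/10*13/19 = 11/38
P(B|+,+) = (21/95)/(11/38) = 42/55

42/55


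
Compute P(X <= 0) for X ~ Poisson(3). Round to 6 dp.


P(X<=0) = e^(-3)*3^0/0!
≈ 0.0497870684
≈ 0.049787

0.049787


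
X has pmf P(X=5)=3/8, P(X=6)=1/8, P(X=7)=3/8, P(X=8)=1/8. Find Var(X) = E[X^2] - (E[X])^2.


E[X] = 25/4, E[X^2] = 161/4
Var(X) = E[X^2] - (E[X])^2 = 161/4 - (25/4)^2 = 19/16

19/16


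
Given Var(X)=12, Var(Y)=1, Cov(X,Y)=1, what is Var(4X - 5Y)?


Var(4X - 5Y) = 4^2*Var(X) + (-5)^2*Var(Y) + 2*4*(-5)*Cov(X,Y)
= 16*12 + 25*1 - 40*1
= 192 + 25 - 40 = 177

177


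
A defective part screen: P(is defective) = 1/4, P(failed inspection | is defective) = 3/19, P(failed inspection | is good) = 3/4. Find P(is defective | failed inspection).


P(A) = P(A|B)P(B) + P(A|B')P(B') = 3/19*1/4 + 3/4*3/4 = 183/304
P(B|A) = P(A|B)P(B)/P(A) = (3/76)/(183/304) = 4/61

4/61


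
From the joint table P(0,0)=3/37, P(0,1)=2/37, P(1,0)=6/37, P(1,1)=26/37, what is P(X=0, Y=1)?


Read from table: P(X=0, Y=1) = 2/37

2/37


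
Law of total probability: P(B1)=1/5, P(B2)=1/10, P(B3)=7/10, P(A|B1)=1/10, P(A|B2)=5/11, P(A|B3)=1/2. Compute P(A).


P(A) = P(A|B1)P(B1) + P(A|B2)P(B2) + P(A|B3)P(B3)
= 1/10*1/5 + 5/11*1/10 + 1/2*7/10
= 1/50 + 1/22 + 7/20 = 457/1100

457/1100


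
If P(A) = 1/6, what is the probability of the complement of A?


P(A') = 1 - P(A) = 1 - 1/6 = 5/6

5/6


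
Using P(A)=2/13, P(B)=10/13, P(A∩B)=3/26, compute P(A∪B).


P(A∪B) = P(A) + P(B) - P(A∩B)
= 2/13 + 10/13 - 3/26 = 21/26

21/26


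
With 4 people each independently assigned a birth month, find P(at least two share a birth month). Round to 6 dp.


P(all different) = prod((12-i)/12 for i=0..3) = 0.572917
P(at least one match) = 1 - 0.572917 = 0.427083

0.427083


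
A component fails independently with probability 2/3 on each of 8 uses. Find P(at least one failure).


P(at least one) = 1 - P(none)
P(none) = (1 - 2/3)^8 = (1/3)^8 = 1/6561
P(at least one) = 1 - 1/6561 = 6560/6561

6560/6561


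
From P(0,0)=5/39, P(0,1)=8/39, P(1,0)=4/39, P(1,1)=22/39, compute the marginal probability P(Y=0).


P(Y=0) = P(0,0)+P(1,0) = 5/39 + 4/39 = 9/39 = 3/13

3/13


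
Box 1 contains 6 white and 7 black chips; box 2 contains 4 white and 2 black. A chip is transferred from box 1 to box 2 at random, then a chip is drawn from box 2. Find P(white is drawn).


P(transfer white) = 6/13; P(transfer black) = 7/13
If white transferred: Urn II has 5 white of 7, so P(white|white moved) = 5/7
If black transferred: Urn II has 4 white of 7, so P(white|black moved) = 4/7
By total probability: P(white) = 6/13*5/7 + 7/13*4/7 = 58/91

58/91


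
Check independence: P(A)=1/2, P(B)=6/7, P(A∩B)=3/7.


P(A)*P(B) = 1/2*6/7 = 3/7
P(A∩B) = 3/7, which equals P(A)P(B), so independent

Yes, A and B are independent


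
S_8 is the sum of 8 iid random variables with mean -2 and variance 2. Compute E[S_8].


E[S_n] = n*E[X_1] = 8*-2 = -16

-16


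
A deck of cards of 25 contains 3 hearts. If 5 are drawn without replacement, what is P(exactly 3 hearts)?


P(X=3) = C(3,3)*C(22,2) / C(25,5)
= 1*231 / 53130
= 231/53130 = 1/230

1/230


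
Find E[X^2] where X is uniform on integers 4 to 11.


E[X^2] = (1/8) * sum(x^2 for x=4..11)
= 492/8 = 123/2

123/2


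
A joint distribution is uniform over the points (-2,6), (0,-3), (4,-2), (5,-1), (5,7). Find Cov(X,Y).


E[X]=12/5, E[Y]=7/5, E[XY]=2
Cov(X,Y) = E[XY] - E[X]E[Y] = 2 - 12/5*7/5 = -34/25

-34/25


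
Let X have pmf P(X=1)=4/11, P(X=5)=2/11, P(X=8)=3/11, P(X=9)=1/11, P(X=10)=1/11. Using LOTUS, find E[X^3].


E[X^3] = sum(g(x)*P(x))
= 1*4/11 + 125*2/11 + 512*3/11 + 729*1/11 + 1000*1/11
= 3519/11

3519/11


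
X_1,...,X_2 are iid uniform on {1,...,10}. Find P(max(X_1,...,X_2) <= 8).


P(max <= 8) = P(all X_i <= 8) = (P(X_1 <= 8))^2
= (8/10)^2 = (4/5)^2 = 16/25

16/25


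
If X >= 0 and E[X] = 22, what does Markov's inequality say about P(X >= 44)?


Markov: P(X >= a) <= E[X]/a
P(X >= 44) <= 22/44 = 1/2

1/2


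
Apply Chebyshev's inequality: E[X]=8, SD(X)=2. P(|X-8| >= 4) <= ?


k = 4/2 = 2
Chebyshev: P(|X-mu| >= k*sigma) <= 1/k^2 = 1/2^2 = 1/4

1/4


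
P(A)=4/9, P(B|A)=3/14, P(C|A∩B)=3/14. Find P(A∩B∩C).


P(A∩B∩C) = P(A) * P(B|A) * P(C|A∩B)
= 4/9 * 3/14 * 3/14
= 2/21 * 3/14 = 1/49

1/49


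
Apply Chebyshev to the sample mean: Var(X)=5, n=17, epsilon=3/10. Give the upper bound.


Var(Xbar) = Var(X)/n = 5/17
Chebyshev: P(|Xbar-mu| >= 3/10) <= Var(Xbar)/(3/10)^2 = (5/17)/(9/100) = 500/153
Bound exceeds 1, so trivial bound: 1

1


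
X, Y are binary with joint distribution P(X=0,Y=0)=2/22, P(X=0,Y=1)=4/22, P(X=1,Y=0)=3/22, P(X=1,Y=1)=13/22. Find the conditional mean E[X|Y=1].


P(Y=1) = 17/22
E[X|Y=1] = (0*4 + 1*13)/17 = 13/17

13/17


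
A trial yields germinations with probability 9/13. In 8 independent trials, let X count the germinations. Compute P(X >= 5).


P(X>=5) = P(X=5) + P(X=6) + P(X=7) + P(X=8)
= 211631616/815730721 + 238085568/815730721 + 153055008/815730721 + 43046721/815730721
= 645818913/815730721

645818913/815730721
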